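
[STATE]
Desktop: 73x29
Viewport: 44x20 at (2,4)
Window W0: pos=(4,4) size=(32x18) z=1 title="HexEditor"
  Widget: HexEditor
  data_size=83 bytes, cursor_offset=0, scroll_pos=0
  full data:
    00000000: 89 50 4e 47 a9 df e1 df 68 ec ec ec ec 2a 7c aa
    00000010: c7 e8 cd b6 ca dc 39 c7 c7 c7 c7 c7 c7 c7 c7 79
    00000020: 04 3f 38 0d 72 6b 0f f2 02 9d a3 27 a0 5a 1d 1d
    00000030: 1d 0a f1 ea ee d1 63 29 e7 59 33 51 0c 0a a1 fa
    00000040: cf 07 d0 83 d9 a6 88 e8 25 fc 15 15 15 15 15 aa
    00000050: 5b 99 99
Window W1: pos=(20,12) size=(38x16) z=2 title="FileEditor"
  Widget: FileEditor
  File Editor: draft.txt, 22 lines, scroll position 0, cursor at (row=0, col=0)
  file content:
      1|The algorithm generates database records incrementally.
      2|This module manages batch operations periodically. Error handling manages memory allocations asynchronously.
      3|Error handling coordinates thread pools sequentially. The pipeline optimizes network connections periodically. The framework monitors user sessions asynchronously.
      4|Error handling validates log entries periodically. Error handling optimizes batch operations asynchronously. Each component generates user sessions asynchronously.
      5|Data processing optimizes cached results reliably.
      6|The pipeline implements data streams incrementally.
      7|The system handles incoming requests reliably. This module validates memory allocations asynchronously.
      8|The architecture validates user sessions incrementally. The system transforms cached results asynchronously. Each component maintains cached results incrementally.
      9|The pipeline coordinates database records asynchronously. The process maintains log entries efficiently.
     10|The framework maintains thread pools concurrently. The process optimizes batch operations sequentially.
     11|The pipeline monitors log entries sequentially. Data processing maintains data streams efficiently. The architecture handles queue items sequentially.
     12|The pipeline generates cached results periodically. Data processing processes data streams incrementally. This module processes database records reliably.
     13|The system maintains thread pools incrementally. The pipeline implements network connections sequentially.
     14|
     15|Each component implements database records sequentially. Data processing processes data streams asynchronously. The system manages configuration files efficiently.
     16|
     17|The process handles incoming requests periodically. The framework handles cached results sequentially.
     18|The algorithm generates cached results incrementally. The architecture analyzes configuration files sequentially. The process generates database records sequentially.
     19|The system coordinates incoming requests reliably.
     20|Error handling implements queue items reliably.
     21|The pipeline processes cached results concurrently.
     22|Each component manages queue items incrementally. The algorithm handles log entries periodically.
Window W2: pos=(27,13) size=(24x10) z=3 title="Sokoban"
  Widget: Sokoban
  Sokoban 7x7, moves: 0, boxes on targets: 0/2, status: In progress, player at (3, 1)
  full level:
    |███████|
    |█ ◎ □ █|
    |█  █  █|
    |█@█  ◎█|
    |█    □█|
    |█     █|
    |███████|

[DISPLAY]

  ┏━━━━━━━━━━━━━━━━━━━━━━━━━━━━━━┓          
  ┃ HexEditor                    ┃          
  ┠──────────────────────────────┨          
  ┃00000000  89 50 4e 47 a9 df e1┃          
  ┃00000010  c7 e8 cd b6 ca dc 39┃          
  ┃00000020  04 3f 38 0d 72 6b 0f┃          
  ┃00000030  1d 0a f1 ea ee d1 63┃          
  ┃00000040  cf 07 d0 83 d9 a6 88┃          
  ┃00000050  5b 99┏━━━━━━━━━━━━━━━━━━━━━━━━━
  ┃               ┃ FileE┏━━━━━━━━━━━━━━━━━━
  ┃               ┠──────┃ Sokoban          
  ┃               ┃█he al┠──────────────────
  ┃               ┃This m┃███████           
  ┃               ┃Error ┃█ ◎ □ █           
  ┃               ┃Error ┃█  █  █           
  ┃               ┃Data p┃█@█  ◎█           
  ┃               ┃The pi┃█    □█           
  ┗━━━━━━━━━━━━━━━┃The sy┃█     █           
                  ┃The ar┗━━━━━━━━━━━━━━━━━━
                  ┃The pipeline coordinates 


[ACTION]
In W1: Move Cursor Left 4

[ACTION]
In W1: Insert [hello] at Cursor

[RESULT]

  ┏━━━━━━━━━━━━━━━━━━━━━━━━━━━━━━┓          
  ┃ HexEditor                    ┃          
  ┠──────────────────────────────┨          
  ┃00000000  89 50 4e 47 a9 df e1┃          
  ┃00000010  c7 e8 cd b6 ca dc 39┃          
  ┃00000020  04 3f 38 0d 72 6b 0f┃          
  ┃00000030  1d 0a f1 ea ee d1 63┃          
  ┃00000040  cf 07 d0 83 d9 a6 88┃          
  ┃00000050  5b 99┏━━━━━━━━━━━━━━━━━━━━━━━━━
  ┃               ┃ FileE┏━━━━━━━━━━━━━━━━━━
  ┃               ┠──────┃ Sokoban          
  ┃               ┃hello█┠──────────────────
  ┃               ┃This m┃███████           
  ┃               ┃Error ┃█ ◎ □ █           
  ┃               ┃Error ┃█  █  █           
  ┃               ┃Data p┃█@█  ◎█           
  ┃               ┃The pi┃█    □█           
  ┗━━━━━━━━━━━━━━━┃The sy┃█     █           
                  ┃The ar┗━━━━━━━━━━━━━━━━━━
                  ┃The pipeline coordinates 


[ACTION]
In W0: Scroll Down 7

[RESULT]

  ┏━━━━━━━━━━━━━━━━━━━━━━━━━━━━━━┓          
  ┃ HexEditor                    ┃          
  ┠──────────────────────────────┨          
  ┃00000050  5b 99 99            ┃          
  ┃                              ┃          
  ┃                              ┃          
  ┃                              ┃          
  ┃                              ┃          
  ┃               ┏━━━━━━━━━━━━━━━━━━━━━━━━━
  ┃               ┃ FileE┏━━━━━━━━━━━━━━━━━━
  ┃               ┠──────┃ Sokoban          
  ┃               ┃hello█┠──────────────────
  ┃               ┃This m┃███████           
  ┃               ┃Error ┃█ ◎ □ █           
  ┃               ┃Error ┃█  █  █           
  ┃               ┃Data p┃█@█  ◎█           
  ┃               ┃The pi┃█    □█           
  ┗━━━━━━━━━━━━━━━┃The sy┃█     █           
                  ┃The ar┗━━━━━━━━━━━━━━━━━━
                  ┃The pipeline coordinates 


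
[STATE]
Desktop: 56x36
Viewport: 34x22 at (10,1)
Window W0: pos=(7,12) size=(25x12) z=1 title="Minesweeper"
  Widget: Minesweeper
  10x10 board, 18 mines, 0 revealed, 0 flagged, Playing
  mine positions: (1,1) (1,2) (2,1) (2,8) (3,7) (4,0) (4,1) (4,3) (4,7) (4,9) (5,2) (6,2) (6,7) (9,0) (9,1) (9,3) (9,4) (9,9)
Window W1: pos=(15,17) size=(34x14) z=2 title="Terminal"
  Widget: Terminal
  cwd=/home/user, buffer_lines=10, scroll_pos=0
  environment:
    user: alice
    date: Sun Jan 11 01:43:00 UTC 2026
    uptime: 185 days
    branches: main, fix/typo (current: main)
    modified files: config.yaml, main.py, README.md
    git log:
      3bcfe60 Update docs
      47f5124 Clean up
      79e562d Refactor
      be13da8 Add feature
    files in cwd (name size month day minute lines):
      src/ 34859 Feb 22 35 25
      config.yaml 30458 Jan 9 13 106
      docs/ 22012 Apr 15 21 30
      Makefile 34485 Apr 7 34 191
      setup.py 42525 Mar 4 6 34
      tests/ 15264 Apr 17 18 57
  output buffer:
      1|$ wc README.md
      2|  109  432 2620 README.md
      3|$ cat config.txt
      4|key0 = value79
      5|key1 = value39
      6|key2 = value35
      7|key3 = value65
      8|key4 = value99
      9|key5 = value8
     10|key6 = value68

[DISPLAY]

                                  
                                  
                                  
                                  
                                  
                                  
                                  
                                  
                                  
                                  
                                  
━━━━━━━━━━━━━━━━━━━━━┓            
inesweeper           ┃            
─────────────────────┨            
■■■■■■■■             ┃            
■■■■■■■■             ┃            
■■■■■┏━━━━━━━━━━━━━━━━━━━━━━━━━━━━
■■■■■┃ Terminal                   
■■■■■┠────────────────────────────
■■■■■┃$ wc README.md              
■■■■■┃  109  432 2620 README.md   
■■■■■┃$ cat config.txt            


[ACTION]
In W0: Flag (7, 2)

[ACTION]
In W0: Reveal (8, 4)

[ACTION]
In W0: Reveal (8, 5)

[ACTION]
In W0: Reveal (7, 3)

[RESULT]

                                  
                                  
                                  
                                  
                                  
                                  
                                  
                                  
                                  
                                  
                                  
━━━━━━━━━━━━━━━━━━━━━┓            
inesweeper           ┃            
─────────────────────┨            
■■■■■■■■             ┃            
■■■■■■■■             ┃            
■■■■■┏━━━━━━━━━━━━━━━━━━━━━━━━━━━━
■■■■■┃ Terminal                   
■■■■■┠────────────────────────────
■■■■■┃$ wc README.md              
■■■■■┃  109  432 2620 README.md   
⚑1■■■┃$ cat config.txt            


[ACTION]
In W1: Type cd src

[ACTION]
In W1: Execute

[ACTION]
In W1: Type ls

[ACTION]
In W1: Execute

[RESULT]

                                  
                                  
                                  
                                  
                                  
                                  
                                  
                                  
                                  
                                  
                                  
━━━━━━━━━━━━━━━━━━━━━┓            
inesweeper           ┃            
─────────────────────┨            
■■■■■■■■             ┃            
■■■■■■■■             ┃            
■■■■■┏━━━━━━━━━━━━━━━━━━━━━━━━━━━━
■■■■■┃ Terminal                   
■■■■■┠────────────────────────────
■■■■■┃key2 = value35              
■■■■■┃key3 = value65              
⚑1■■■┃key4 = value99              


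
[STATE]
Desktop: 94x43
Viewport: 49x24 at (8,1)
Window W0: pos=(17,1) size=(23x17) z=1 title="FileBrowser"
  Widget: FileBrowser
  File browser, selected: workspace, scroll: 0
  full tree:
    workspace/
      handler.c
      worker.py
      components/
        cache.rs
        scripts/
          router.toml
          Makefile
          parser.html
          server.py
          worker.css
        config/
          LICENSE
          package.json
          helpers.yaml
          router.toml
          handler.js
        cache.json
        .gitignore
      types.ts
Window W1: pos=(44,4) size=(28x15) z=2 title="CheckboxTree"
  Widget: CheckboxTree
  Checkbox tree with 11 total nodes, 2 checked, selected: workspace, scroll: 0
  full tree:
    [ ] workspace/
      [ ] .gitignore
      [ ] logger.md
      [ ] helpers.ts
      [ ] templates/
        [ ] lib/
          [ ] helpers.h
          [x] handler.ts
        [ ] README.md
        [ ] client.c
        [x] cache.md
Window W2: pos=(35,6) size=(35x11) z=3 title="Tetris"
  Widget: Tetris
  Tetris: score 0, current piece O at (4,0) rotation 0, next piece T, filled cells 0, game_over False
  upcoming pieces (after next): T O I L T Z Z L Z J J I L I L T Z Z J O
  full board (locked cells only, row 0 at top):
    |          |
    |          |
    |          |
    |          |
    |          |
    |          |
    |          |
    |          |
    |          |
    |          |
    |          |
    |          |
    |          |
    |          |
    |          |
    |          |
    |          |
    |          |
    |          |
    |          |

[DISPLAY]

         ┏━━━━━━━━━━━━━━━━━━━━━┓                 
         ┃ FileBrowser         ┃                 
         ┠─────────────────────┨                 
         ┃> [-] workspace/     ┃    ┏━━━━━━━━━━━━
         ┃    handler.c        ┃    ┃ CheckboxTre
         ┃    worker.py    ┏━━━━━━━━━━━━━━━━━━━━━
         ┃    [+] component┃ Tetris              
         ┃    types.ts     ┠─────────────────────
         ┃                 ┃          │Next:     
         ┃                 ┃          │ ▒        
         ┃                 ┃          │▒▒▒       
         ┃                 ┃          │          
         ┃                 ┃          │          
         ┃                 ┃          │          
         ┃                 ┃          │Score:    
         ┃                 ┗━━━━━━━━━━━━━━━━━━━━━
         ┗━━━━━━━━━━━━━━━━━━━━━┛    ┃     [x] cac
                                    ┗━━━━━━━━━━━━
                                                 
                                                 
                                                 
                                                 
                                                 
                                                 


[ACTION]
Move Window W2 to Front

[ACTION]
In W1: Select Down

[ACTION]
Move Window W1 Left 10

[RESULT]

         ┏━━━━━━━━━━━━━━━━━━━━━┓                 
         ┃ FileBrowser         ┃                 
         ┠─────────────────────┨                 
         ┃> [-] workspace/┏━━━━━━━━━━━━━━━━━━━━━━
         ┃    handler.c   ┃ CheckboxTree         
         ┃    worker.py   ┠┏━━━━━━━━━━━━━━━━━━━━━
         ┃    [+] componen┃┃ Tetris              
         ┃    types.ts    ┃┠─────────────────────
         ┃                ┃┃          │Next:     
         ┃                ┃┃          │ ▒        
         ┃                ┃┃          │▒▒▒       
         ┃                ┃┃          │          
         ┃                ┃┃          │          
         ┃                ┃┃          │          
         ┃                ┃┃          │Score:    
         ┃                ┃┗━━━━━━━━━━━━━━━━━━━━━
         ┗━━━━━━━━━━━━━━━━┃     [x] cache.md     
                          ┗━━━━━━━━━━━━━━━━━━━━━━
                                                 
                                                 
                                                 
                                                 
                                                 
                                                 


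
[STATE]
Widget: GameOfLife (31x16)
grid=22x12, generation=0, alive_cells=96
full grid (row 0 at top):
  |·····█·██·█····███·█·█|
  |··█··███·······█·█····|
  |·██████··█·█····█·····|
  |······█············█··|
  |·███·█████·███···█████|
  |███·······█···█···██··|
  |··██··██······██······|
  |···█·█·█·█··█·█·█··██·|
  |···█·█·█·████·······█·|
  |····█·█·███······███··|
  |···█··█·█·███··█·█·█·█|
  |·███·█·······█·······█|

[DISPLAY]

Gen: 0                         
·····█·██·█····███·█·█         
··█··███·······█·█····         
·██████··█·█····█·····         
······█············█··         
·███·█████·███···█████         
███·······█···█···██··         
··██··██······██······         
···█·█·█·█··█·█·█··██·         
···█·█·█·████·······█·         
····█·█·███······███··         
···█··█·█·███··█·█·█·█         
·███·█·······█·······█         
                               
                               
                               


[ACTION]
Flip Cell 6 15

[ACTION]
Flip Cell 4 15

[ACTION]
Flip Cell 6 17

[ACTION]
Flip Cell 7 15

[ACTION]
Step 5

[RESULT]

Gen: 5                         
······█··········█····         
·██··███··█····██··█··         
██·███·█··█····█····█·         
·█·█·██···█·········█·         
··█··█···█····█·······         
···█·····█·····██·····         
·········█··█······█··         
······█·█···██···█····         
·█······█··█·██··█·█··         
·█····█·······█·····█·         
··█·███·····██···█··█·         
··················███·         
                               
                               
                               


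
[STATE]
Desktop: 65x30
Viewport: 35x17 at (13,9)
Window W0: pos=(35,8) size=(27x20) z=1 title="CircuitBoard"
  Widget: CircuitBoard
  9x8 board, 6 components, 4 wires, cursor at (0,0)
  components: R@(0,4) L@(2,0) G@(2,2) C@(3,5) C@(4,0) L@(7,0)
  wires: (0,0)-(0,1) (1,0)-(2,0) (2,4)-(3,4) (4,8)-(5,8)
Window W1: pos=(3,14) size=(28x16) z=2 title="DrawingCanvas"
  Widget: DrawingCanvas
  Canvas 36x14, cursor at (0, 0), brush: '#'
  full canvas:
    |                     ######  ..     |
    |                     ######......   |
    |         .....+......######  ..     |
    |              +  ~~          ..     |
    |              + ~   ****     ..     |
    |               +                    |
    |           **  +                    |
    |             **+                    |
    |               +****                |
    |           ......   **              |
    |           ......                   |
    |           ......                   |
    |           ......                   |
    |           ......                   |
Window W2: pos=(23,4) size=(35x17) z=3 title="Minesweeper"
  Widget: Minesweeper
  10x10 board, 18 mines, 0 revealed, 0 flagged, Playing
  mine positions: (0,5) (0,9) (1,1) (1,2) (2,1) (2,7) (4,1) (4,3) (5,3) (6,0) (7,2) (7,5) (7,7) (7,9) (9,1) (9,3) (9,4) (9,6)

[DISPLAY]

          ┃■■■■■■■■■■              
          ┃■■■■■■■■■■              
          ┃■■■■■■■■■■              
          ┃■■■■■■■■■■              
          ┃■■■■■■■■■■              
━━━━━━━━━━┃■■■■■■■■■■              
anvas     ┃■■■■■■■■■■              
──────────┃■■■■■■■■■■              
          ┃                        
          ┃                        
.....+....┃                        
     +  ~~┗━━━━━━━━━━━━━━━━━━━━━━━━
     + ~   ****  ┃    ┃            
      +          ┃    ┃5           
  **  +          ┃    ┃            
    **+          ┃    ┃6           
      +****      ┃    ┃            


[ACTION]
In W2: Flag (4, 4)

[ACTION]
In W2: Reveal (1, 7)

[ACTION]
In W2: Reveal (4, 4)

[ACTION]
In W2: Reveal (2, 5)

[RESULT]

          ┃■■■1  1■1               
          ┃■■■11 111               
          ┃■■■■2                   
          ┃■■■■2                   
          ┃■■■■212121              
━━━━━━━━━━┃■■■■■■■■■■              
anvas     ┃■■■■■■■■■■              
──────────┃■■■■■■■■■■              
          ┃                        
          ┃                        
.....+....┃                        
     +  ~~┗━━━━━━━━━━━━━━━━━━━━━━━━
     + ~   ****  ┃    ┃            
      +          ┃    ┃5           
  **  +          ┃    ┃            
    **+          ┃    ┃6           
      +****      ┃    ┃            


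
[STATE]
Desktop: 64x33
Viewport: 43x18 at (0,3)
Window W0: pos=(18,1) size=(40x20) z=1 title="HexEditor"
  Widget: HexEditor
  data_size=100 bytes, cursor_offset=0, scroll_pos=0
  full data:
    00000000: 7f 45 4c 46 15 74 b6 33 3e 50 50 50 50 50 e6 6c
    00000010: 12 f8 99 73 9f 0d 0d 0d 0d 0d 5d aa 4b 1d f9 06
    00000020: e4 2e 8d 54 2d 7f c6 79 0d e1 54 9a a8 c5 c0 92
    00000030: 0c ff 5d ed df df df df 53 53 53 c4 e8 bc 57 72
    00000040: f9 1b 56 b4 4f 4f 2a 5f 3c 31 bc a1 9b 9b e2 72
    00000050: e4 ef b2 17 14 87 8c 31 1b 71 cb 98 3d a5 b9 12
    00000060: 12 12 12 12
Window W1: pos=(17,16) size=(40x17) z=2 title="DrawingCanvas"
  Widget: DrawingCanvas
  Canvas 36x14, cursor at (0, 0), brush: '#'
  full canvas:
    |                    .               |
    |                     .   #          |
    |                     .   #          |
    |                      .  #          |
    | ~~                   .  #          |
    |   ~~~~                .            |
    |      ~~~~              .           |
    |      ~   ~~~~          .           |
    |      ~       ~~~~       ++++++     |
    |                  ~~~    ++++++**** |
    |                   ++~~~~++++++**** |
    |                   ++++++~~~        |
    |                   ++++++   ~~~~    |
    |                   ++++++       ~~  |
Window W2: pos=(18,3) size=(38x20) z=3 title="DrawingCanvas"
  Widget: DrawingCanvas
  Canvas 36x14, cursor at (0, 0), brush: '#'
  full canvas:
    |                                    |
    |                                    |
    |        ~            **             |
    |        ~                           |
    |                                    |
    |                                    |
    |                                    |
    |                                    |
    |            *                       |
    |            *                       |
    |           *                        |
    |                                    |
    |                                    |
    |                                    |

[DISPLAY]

                  ┏━━━━━━━━━━━━━━━━━━━━━━━━
                  ┃ DrawingCanvas          
                  ┠────────────────────────
                  ┃+                       
                  ┃                        
                  ┃        ~            ** 
                  ┃        ~               
                  ┃                        
                  ┃                        
                  ┃                        
                  ┃                        
                  ┃            *           
                  ┃            *           
                 ┏┃           *            
                 ┃┃                        
                 ┠┃                        
                 ┃┃                        
                 ┃┃                        


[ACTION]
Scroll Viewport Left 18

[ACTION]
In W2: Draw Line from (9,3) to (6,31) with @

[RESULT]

                  ┏━━━━━━━━━━━━━━━━━━━━━━━━
                  ┃ DrawingCanvas          
                  ┠────────────────────────
                  ┃+                       
                  ┃                        
                  ┃        ~            ** 
                  ┃        ~               
                  ┃                        
                  ┃                        
                  ┃                        
                  ┃                  @@@@@@
                  ┃        @@@@@@@@@@      
                  ┃   @@@@@    *           
                 ┏┃           *            
                 ┃┃                        
                 ┠┃                        
                 ┃┃                        
                 ┃┃                        


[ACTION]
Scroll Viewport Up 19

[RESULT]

                                           
                  ┏━━━━━━━━━━━━━━━━━━━━━━━━
                  ┃ HexEditor              
                  ┏━━━━━━━━━━━━━━━━━━━━━━━━
                  ┃ DrawingCanvas          
                  ┠────────────────────────
                  ┃+                       
                  ┃                        
                  ┃        ~            ** 
                  ┃        ~               
                  ┃                        
                  ┃                        
                  ┃                        
                  ┃                  @@@@@@
                  ┃        @@@@@@@@@@      
                  ┃   @@@@@    *           
                 ┏┃           *            
                 ┃┃                        


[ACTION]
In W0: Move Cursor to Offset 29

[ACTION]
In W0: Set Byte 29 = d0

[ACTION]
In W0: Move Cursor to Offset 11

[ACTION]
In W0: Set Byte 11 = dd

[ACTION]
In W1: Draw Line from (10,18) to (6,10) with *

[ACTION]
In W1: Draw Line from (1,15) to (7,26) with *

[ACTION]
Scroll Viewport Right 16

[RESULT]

                                           
  ┏━━━━━━━━━━━━━━━━━━━━━━━━━━━━━━━━━━━━━━┓ 
  ┃ HexEditor                            ┃ 
  ┏━━━━━━━━━━━━━━━━━━━━━━━━━━━━━━━━━━━━┓─┨ 
  ┃ DrawingCanvas                      ┃ ┃ 
  ┠────────────────────────────────────┨ ┃ 
  ┃+                                   ┃ ┃ 
  ┃                                    ┃ ┃ 
  ┃        ~            **             ┃ ┃ 
  ┃        ~                           ┃ ┃ 
  ┃                                    ┃ ┃ 
  ┃                                    ┃ ┃ 
  ┃                           @@@@@    ┃ ┃ 
  ┃                  @@@@@@@@@         ┃ ┃ 
  ┃        @@@@@@@@@@                  ┃ ┃ 
  ┃   @@@@@    *                       ┃ ┃ 
 ┏┃           *                        ┃┓┃ 
 ┃┃                                    ┃┃┃ 


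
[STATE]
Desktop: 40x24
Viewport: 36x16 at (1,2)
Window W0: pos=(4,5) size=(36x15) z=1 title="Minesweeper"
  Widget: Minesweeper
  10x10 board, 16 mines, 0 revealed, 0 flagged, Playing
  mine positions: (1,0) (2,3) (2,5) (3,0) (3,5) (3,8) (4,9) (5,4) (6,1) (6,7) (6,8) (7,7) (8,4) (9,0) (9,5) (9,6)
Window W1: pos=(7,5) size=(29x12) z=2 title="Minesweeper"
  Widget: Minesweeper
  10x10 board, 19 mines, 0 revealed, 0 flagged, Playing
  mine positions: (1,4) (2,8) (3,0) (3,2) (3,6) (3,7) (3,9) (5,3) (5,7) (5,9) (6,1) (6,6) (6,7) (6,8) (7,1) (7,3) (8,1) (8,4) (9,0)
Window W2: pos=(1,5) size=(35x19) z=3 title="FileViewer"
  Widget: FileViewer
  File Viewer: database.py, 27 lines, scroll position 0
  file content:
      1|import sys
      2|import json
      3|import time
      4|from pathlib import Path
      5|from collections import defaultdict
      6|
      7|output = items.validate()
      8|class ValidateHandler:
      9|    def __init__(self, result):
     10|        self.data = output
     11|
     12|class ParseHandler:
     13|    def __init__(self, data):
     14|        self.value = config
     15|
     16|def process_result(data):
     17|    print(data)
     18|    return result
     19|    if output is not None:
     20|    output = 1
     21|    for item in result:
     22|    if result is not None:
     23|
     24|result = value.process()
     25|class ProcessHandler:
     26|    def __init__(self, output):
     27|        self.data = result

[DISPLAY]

                                    
                                    
                                    
┏━━━━━━━━━━━━━━━━━━━━━━━━━━━━━━━━━┓━
┃ FileViewer                      ┃ 
┠─────────────────────────────────┨─
┃import sys                      ▲┃ 
┃import json                     █┃ 
┃import time                     ░┃ 
┃from pathlib import Path        ░┃ 
┃from collections import defaultd░┃ 
┃                                ░┃ 
┃output = items.validate()       ░┃ 
┃class ValidateHandler:          ░┃ 
┃    def __init__(self, result): ░┃ 
┃        self.data = output      ░┃ 


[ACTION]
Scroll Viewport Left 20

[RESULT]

                                    
                                    
                                    
 ┏━━━━━━━━━━━━━━━━━━━━━━━━━━━━━━━━━┓
 ┃ FileViewer                      ┃
 ┠─────────────────────────────────┨
 ┃import sys                      ▲┃
 ┃import json                     █┃
 ┃import time                     ░┃
 ┃from pathlib import Path        ░┃
 ┃from collections import defaultd░┃
 ┃                                ░┃
 ┃output = items.validate()       ░┃
 ┃class ValidateHandler:          ░┃
 ┃    def __init__(self, result): ░┃
 ┃        self.data = output      ░┃


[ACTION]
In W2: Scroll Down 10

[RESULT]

                                    
                                    
                                    
 ┏━━━━━━━━━━━━━━━━━━━━━━━━━━━━━━━━━┓
 ┃ FileViewer                      ┃
 ┠─────────────────────────────────┨
 ┃                                ▲┃
 ┃class ParseHandler:             ░┃
 ┃    def __init__(self, data):   ░┃
 ┃        self.value = config     ░┃
 ┃                                ░┃
 ┃def process_result(data):       ░┃
 ┃    print(data)                 ░┃
 ┃    return result               ░┃
 ┃    if output is not None:      ░┃
 ┃    output = 1                  ░┃


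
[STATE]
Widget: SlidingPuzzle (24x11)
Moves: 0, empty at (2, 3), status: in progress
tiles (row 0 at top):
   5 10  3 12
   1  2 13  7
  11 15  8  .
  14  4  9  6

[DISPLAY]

┌────┬────┬────┬────┐   
│  5 │ 10 │  3 │ 12 │   
├────┼────┼────┼────┤   
│  1 │  2 │ 13 │  7 │   
├────┼────┼────┼────┤   
│ 11 │ 15 │  8 │    │   
├────┼────┼────┼────┤   
│ 14 │  4 │  9 │  6 │   
└────┴────┴────┴────┘   
Moves: 0                
                        


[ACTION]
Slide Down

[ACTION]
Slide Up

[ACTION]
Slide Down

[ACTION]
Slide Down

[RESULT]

┌────┬────┬────┬────┐   
│  5 │ 10 │  3 │    │   
├────┼────┼────┼────┤   
│  1 │  2 │ 13 │ 12 │   
├────┼────┼────┼────┤   
│ 11 │ 15 │  8 │  7 │   
├────┼────┼────┼────┤   
│ 14 │  4 │  9 │  6 │   
└────┴────┴────┴────┘   
Moves: 4                
                        


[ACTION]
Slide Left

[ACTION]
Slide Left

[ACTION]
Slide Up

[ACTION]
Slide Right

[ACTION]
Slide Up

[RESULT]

┌────┬────┬────┬────┐   
│  5 │ 10 │  3 │ 12 │   
├────┼────┼────┼────┤   
│  1 │  2 │  8 │ 13 │   
├────┼────┼────┼────┤   
│ 11 │ 15 │    │  7 │   
├────┼────┼────┼────┤   
│ 14 │  4 │  9 │  6 │   
└────┴────┴────┴────┘   
Moves: 7                
                        


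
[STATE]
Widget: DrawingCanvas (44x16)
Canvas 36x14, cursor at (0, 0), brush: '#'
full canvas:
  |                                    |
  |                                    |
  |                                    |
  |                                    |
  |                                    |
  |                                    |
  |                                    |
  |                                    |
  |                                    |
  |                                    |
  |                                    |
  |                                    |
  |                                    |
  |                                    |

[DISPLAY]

+                                           
                                            
                                            
                                            
                                            
                                            
                                            
                                            
                                            
                                            
                                            
                                            
                                            
                                            
                                            
                                            


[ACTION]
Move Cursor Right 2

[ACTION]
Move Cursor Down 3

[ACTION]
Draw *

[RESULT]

                                            
                                            
                                            
  *                                         
                                            
                                            
                                            
                                            
                                            
                                            
                                            
                                            
                                            
                                            
                                            
                                            


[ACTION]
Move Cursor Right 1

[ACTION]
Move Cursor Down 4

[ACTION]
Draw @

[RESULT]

                                            
                                            
                                            
  *                                         
                                            
                                            
                                            
   @                                        
                                            
                                            
                                            
                                            
                                            
                                            
                                            
                                            


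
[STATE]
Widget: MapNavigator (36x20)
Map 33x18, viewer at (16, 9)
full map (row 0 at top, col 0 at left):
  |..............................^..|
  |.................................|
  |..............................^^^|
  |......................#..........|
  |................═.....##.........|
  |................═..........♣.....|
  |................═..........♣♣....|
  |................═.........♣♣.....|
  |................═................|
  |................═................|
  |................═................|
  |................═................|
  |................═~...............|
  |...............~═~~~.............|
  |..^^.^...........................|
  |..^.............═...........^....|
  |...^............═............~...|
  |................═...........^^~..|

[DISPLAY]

                                    
  ..............................^.. 
  ................................. 
  ..............................^^^ 
  ......................#.......... 
  ................═.....##......... 
  ................═..........♣..... 
  ................═..........♣♣.... 
  ................═.........♣♣..... 
  ................═................ 
  ................@................ 
  ................═................ 
  ................═................ 
  ................═~............... 
  ...............~═~~~............. 
  ..^^.^........................... 
  ..^.............═...........^.... 
  ...^............═............~... 
  ................═...........^^~.. 
                                    


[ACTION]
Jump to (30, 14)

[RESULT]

....═.....##.........               
....═..........♣.....               
....═..........♣♣....               
....═.........♣♣.....               
....═................               
....═................               
....═................               
....═................               
....═~...............               
...~═~~~.............               
..................@..               
....═...........^....               
....═............~...               
....═...........^^~..               
                                    
                                    
                                    
                                    
                                    
                                    


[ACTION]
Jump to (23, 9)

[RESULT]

                                    
.........................^..        
............................        
.........................^^^        
.................#..........        
...........═.....##.........        
...........═..........♣.....        
...........═..........♣♣....        
...........═.........♣♣.....        
...........═................        
...........═......@.........        
...........═................        
...........═................        
...........═~...............        
..........~═~~~.............        
^...........................        
...........═...........^....        
...........═............~...        
...........═...........^^~..        
                                    


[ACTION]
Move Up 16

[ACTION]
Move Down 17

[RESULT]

...........═.........♣♣.....        
...........═................        
...........═................        
...........═................        
...........═................        
...........═~...............        
..........~═~~~.............        
^...........................        
...........═...........^....        
...........═............~...        
...........═......@....^^~..        
                                    
                                    
                                    
                                    
                                    
                                    
                                    
                                    
                                    


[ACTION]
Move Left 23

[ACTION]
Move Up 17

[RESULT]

                                    
                                    
                                    
                                    
                                    
                                    
                                    
                                    
                                    
                                    
                  @.................
                  ..................
                  ..................
                  ..................
                  ................═.
                  ................═.
                  ................═.
                  ................═.
                  ................═.
                  ................═.
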